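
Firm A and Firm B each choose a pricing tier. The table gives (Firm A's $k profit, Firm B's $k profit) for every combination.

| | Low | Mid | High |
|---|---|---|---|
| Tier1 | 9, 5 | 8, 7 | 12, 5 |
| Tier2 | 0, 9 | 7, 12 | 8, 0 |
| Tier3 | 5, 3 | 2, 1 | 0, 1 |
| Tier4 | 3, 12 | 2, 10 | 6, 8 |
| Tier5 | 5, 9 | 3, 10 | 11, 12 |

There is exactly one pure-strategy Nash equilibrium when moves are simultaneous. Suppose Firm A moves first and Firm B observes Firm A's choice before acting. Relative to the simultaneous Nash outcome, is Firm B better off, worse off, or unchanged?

better off

Firm B best-responds to each possible Firm A move:
- Tier1: BR = Mid, leader payoff 8.
- Tier2: BR = Mid, leader payoff 7.
- Tier3: BR = Low, leader payoff 5.
- Tier4: BR = Low, leader payoff 3.
- Tier5: BR = High, leader payoff 11.
Maximizing over 8, 7, 5, 3, 11, Firm A chooses Tier5. Subgame-perfect outcome: (Tier5, High) with payoffs (11, 12).
For the simultaneous game, intersect best replies.
Firm A's best replies: Low→Tier1; Mid→Tier1; High→Tier1.
Firm B's best replies: Tier1→Mid; Tier2→Mid; Tier3→Low; Tier4→Low; Tier5→High.
Only (Tier1, Mid) has each player best-responding; Nash payoffs (8, 7).
Firm B earns 12 sequentially versus 7 at the Nash outcome: better off.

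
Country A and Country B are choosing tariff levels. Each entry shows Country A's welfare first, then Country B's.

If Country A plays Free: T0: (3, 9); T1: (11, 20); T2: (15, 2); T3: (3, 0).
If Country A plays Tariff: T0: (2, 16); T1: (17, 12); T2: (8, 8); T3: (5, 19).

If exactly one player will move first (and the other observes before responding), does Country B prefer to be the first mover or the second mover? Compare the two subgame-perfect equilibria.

If Country A leads: Country B's best replies are Free→T1, Tariff→T3; Country A's induced payoffs 11, 5; outcome (Free, T1), payoffs (11, 20).
If Country B leads: Country A's best replies are T0→Free, T1→Tariff, T2→Free, T3→Tariff; Country B's induced payoffs 9, 12, 2, 19; outcome (Tariff, T3), payoffs (5, 19).
Country B gets 19 moving first and 20 moving second, so Country B prefers to move second.

second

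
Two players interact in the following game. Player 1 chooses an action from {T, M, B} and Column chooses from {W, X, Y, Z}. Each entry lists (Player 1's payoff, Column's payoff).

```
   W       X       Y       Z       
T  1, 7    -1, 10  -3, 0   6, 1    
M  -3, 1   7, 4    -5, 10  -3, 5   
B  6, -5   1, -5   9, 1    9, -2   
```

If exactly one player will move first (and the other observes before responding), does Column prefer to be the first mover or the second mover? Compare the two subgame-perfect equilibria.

first

If Player 1 leads: Column's best replies are T→X, M→Y, B→Y; Player 1's induced payoffs -1, -5, 9; outcome (B, Y), payoffs (9, 1).
If Column leads: Player 1's best replies are W→B, X→M, Y→B, Z→B; Column's induced payoffs -5, 4, 1, -2; outcome (M, X), payoffs (7, 4).
Column gets 4 moving first and 1 moving second, so Column prefers to move first.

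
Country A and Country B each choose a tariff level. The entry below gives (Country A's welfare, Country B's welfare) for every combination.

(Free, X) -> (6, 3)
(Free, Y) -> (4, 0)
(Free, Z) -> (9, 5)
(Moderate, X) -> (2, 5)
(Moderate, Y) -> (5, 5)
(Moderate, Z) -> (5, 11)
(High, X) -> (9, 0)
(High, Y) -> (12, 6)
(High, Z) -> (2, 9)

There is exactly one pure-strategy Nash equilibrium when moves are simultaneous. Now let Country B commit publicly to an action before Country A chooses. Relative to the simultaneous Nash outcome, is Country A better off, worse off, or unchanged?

better off

Backward induction with Country B moving first.
- X → Country A plays High (best of 6, 2, 9); Country B gets 0.
- Y → Country A plays High (best of 4, 5, 12); Country B gets 6.
- Z → Country A plays Free (best of 9, 5, 2); Country B gets 5.
Among 0, 6, 5, the best is 6 at Y. Subgame-perfect outcome: (High, Y) with payoffs (12, 6).
Now find the simultaneous Nash equilibrium.
Country A's best replies: X→High; Y→High; Z→Free.
Country B's best replies: Free→Z; Moderate→Z; High→Z.
The unique mutual best reply is (Free, Z), giving (9, 5).
Country A earns 12 sequentially versus 9 at the Nash outcome: better off.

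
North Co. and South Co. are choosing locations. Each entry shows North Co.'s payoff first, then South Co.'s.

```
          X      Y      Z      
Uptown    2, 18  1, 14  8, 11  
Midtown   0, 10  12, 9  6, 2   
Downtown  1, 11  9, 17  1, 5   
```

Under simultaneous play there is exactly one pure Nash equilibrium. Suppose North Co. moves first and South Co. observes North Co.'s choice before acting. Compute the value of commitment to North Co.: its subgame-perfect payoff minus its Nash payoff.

Work backward from South Co.'s decision.
- Uptown: South Co. compares 18, 14, 11 and picks X; North Co. would get 2.
- Midtown: South Co. compares 10, 9, 2 and picks X; North Co. would get 0.
- Downtown: South Co. compares 11, 17, 5 and picks Y; North Co. would get 9.
North Co.'s induced payoffs are 2, 0, 9, so North Co. commits to Downtown. Subgame-perfect outcome: (Downtown, Y) with payoffs (9, 17).
Under simultaneous play:
North Co.'s best replies: X→Uptown; Y→Midtown; Z→Uptown.
South Co.'s best replies: Uptown→X; Midtown→X; Downtown→Y.
The unique mutual best reply is (Uptown, X), giving (2, 18).
North Co.'s commitment gain: 9 − 2 = 7.

7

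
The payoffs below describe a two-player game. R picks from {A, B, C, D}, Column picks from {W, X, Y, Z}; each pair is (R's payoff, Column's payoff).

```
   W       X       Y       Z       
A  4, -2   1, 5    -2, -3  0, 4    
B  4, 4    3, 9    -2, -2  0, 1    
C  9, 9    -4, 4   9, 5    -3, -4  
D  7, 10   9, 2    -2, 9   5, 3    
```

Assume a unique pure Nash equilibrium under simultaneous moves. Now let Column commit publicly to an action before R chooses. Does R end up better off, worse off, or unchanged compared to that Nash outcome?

unchanged

Backward induction with Column moving first.
- W → R plays C (best of 4, 4, 9, 7); Column gets 9.
- X → R plays D (best of 1, 3, -4, 9); Column gets 2.
- Y → R plays C (best of -2, -2, 9, -2); Column gets 5.
- Z → R plays D (best of 0, 0, -3, 5); Column gets 3.
Maximizing over 9, 2, 5, 3, Column chooses W. Subgame-perfect outcome: (C, W) with payoffs (9, 9).
For the simultaneous game, intersect best replies.
R's best replies: W→C; X→D; Y→C; Z→D.
Column's best replies: A→X; B→X; C→W; D→W.
The unique mutual best reply is (C, W), giving (9, 9).
R earns 9 sequentially versus 9 at the Nash outcome: unchanged.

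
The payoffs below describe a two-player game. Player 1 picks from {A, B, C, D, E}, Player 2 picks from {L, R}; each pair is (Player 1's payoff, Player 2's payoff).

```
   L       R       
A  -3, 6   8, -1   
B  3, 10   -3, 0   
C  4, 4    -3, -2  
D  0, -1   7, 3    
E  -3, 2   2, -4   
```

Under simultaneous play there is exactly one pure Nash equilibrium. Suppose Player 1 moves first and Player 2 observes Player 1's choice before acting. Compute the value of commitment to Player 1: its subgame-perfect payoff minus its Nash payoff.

3

Backward induction with Player 1 moving first.
- A: Player 2 compares 6, -1 and picks L; Player 1 would get -3.
- B: Player 2 compares 10, 0 and picks L; Player 1 would get 3.
- C: Player 2 compares 4, -2 and picks L; Player 1 would get 4.
- D: Player 2 compares -1, 3 and picks R; Player 1 would get 7.
- E: Player 2 compares 2, -4 and picks L; Player 1 would get -3.
Player 1's induced payoffs are -3, 3, 4, 7, -3, so Player 1 commits to D. Subgame-perfect outcome: (D, R) with payoffs (7, 3).
Under simultaneous play:
Player 1's best replies: L→C; R→A.
Player 2's best replies: A→L; B→L; C→L; D→R; E→L.
Only (C, L) has each player best-responding; Nash payoffs (4, 4).
Player 1's commitment gain: 7 − 4 = 3.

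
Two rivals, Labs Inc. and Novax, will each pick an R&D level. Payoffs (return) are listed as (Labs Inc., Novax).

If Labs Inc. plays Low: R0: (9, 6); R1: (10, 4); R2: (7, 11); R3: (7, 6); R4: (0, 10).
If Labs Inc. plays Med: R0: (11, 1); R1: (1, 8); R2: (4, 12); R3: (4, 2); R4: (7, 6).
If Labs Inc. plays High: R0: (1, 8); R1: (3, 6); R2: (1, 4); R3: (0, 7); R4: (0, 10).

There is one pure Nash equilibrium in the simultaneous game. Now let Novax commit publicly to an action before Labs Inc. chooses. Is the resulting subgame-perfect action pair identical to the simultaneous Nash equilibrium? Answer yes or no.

Labs Inc. best-responds to each possible Novax move:
- R0: BR = Med, leader payoff 1.
- R1: BR = Low, leader payoff 4.
- R2: BR = Low, leader payoff 11.
- R3: BR = Low, leader payoff 6.
- R4: BR = Med, leader payoff 6.
Novax's induced payoffs are 1, 4, 11, 6, 6, so Novax commits to R2. Subgame-perfect outcome: (Low, R2) with payoffs (7, 11).
Now find the simultaneous Nash equilibrium.
Labs Inc.'s best replies: R0→Med; R1→Low; R2→Low; R3→Low; R4→Med.
Novax's best replies: Low→R2; Med→R2; High→R4.
Only (Low, R2) has each player best-responding; Nash payoffs (7, 11).
Sequential outcome (Low, R2) coincides with the Nash profile (Low, R2).

yes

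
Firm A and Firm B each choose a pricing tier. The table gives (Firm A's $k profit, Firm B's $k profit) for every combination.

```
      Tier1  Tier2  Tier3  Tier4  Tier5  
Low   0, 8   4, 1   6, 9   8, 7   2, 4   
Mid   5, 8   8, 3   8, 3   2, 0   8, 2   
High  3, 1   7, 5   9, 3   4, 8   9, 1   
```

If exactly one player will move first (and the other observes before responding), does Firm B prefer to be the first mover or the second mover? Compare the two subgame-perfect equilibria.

second

If Firm A leads: Firm B's best replies are Low→Tier3, Mid→Tier1, High→Tier4; Firm A's induced payoffs 6, 5, 4; outcome (Low, Tier3), payoffs (6, 9).
If Firm B leads: Firm A's best replies are Tier1→Mid, Tier2→Mid, Tier3→High, Tier4→Low, Tier5→High; Firm B's induced payoffs 8, 3, 3, 7, 1; outcome (Mid, Tier1), payoffs (5, 8).
Firm B gets 8 moving first and 9 moving second, so Firm B prefers to move second.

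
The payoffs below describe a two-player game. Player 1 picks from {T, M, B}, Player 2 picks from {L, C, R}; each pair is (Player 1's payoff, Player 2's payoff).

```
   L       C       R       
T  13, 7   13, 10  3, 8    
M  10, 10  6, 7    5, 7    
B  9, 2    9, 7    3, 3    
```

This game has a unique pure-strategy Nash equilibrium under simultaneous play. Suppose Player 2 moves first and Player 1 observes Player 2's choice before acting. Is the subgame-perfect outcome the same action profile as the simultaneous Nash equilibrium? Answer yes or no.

Solve by backward induction (Player 2 leads).
- L: Player 1 compares 13, 10, 9 and picks T; Player 2 would get 7.
- C: Player 1 compares 13, 6, 9 and picks T; Player 2 would get 10.
- R: Player 1 compares 3, 5, 3 and picks M; Player 2 would get 7.
Among 7, 10, 7, the best is 10 at C. Subgame-perfect outcome: (T, C) with payoffs (13, 10).
For the simultaneous game, intersect best replies.
Player 1's best replies: L→T; C→T; R→M.
Player 2's best replies: T→C; M→L; B→C.
Only (T, C) has each player best-responding; Nash payoffs (13, 10).
Sequential outcome (T, C) coincides with the Nash profile (T, C).

yes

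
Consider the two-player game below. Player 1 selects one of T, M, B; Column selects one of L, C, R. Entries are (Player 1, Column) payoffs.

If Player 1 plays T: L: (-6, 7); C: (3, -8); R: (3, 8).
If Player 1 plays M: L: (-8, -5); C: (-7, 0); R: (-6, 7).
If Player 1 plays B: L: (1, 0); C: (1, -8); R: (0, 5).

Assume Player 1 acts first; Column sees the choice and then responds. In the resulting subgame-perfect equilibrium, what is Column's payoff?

Work backward from Column's decision.
- T: BR = R, leader payoff 3.
- M: BR = R, leader payoff -6.
- B: BR = R, leader payoff 0.
Among 3, -6, 0, the best is 3 at T. Subgame-perfect outcome: (T, R) with payoffs (3, 8).

8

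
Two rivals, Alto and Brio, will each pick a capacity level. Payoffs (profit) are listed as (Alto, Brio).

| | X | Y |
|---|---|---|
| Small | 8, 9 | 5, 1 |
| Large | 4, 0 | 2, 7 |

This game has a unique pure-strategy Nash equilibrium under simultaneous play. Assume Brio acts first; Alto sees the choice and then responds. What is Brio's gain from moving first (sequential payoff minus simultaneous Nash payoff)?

0

Backward induction with Brio moving first.
- X: BR = Small, leader payoff 9.
- Y: BR = Small, leader payoff 1.
Brio's induced payoffs are 9, 1, so Brio commits to X. Subgame-perfect outcome: (Small, X) with payoffs (8, 9).
Under simultaneous play:
Alto's best replies: X→Small; Y→Small.
Brio's best replies: Small→X; Large→Y.
The unique mutual best reply is (Small, X), giving (8, 9).
Brio's commitment gain: 9 − 9 = 0.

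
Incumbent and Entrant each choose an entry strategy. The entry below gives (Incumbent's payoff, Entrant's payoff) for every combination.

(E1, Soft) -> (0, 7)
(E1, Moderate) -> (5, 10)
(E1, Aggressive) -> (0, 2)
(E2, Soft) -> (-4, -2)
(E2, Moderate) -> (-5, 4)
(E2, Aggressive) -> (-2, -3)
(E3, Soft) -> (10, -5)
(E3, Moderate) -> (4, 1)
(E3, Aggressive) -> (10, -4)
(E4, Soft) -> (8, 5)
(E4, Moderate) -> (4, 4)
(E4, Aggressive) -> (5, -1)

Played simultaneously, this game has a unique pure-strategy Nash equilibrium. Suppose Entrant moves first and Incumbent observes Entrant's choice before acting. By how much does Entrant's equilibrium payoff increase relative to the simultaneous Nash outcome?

0

Solve by backward induction (Entrant leads).
- Soft: Incumbent compares 0, -4, 10, 8 and picks E3; Entrant would get -5.
- Moderate: Incumbent compares 5, -5, 4, 4 and picks E1; Entrant would get 10.
- Aggressive: Incumbent compares 0, -2, 10, 5 and picks E3; Entrant would get -4.
Entrant's induced payoffs are -5, 10, -4, so Entrant commits to Moderate. Subgame-perfect outcome: (E1, Moderate) with payoffs (5, 10).
Now find the simultaneous Nash equilibrium.
Incumbent's best replies: Soft→E3; Moderate→E1; Aggressive→E3.
Entrant's best replies: E1→Moderate; E2→Moderate; E3→Moderate; E4→Soft.
The unique mutual best reply is (E1, Moderate), giving (5, 10).
Entrant's commitment gain: 10 − 10 = 0.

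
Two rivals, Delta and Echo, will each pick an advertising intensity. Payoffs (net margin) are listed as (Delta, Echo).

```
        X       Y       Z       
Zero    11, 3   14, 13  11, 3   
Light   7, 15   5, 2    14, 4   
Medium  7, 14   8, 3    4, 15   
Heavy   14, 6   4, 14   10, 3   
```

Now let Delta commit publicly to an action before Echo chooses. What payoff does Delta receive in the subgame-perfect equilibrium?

Solve by backward induction (Delta leads).
- Zero: Echo compares 3, 13, 3 and picks Y; Delta would get 14.
- Light: Echo compares 15, 2, 4 and picks X; Delta would get 7.
- Medium: Echo compares 14, 3, 15 and picks Z; Delta would get 4.
- Heavy: Echo compares 6, 14, 3 and picks Y; Delta would get 4.
Maximizing over 14, 7, 4, 4, Delta chooses Zero. Subgame-perfect outcome: (Zero, Y) with payoffs (14, 13).

14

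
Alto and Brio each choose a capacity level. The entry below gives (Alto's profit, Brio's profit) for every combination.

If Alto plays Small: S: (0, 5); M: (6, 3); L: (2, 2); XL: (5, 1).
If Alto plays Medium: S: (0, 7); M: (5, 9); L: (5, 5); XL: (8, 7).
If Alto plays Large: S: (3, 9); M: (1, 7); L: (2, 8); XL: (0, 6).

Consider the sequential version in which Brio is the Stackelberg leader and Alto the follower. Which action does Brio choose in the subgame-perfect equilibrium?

Solve by backward induction (Brio leads).
- S: Alto compares 0, 0, 3 and picks Large; Brio would get 9.
- M: Alto compares 6, 5, 1 and picks Small; Brio would get 3.
- L: Alto compares 2, 5, 2 and picks Medium; Brio would get 5.
- XL: Alto compares 5, 8, 0 and picks Medium; Brio would get 7.
Brio's induced payoffs are 9, 3, 5, 7, so Brio commits to S. Subgame-perfect outcome: (Large, S) with payoffs (3, 9).

S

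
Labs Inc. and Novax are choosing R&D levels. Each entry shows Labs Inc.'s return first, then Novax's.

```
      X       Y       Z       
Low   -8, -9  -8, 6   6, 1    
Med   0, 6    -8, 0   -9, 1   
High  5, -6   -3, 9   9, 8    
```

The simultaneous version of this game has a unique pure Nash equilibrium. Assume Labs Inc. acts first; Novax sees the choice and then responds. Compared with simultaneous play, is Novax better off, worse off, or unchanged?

Work backward from Novax's decision.
- Low → Novax plays Y (best of -9, 6, 1); Labs Inc. gets -8.
- Med → Novax plays X (best of 6, 0, 1); Labs Inc. gets 0.
- High → Novax plays Y (best of -6, 9, 8); Labs Inc. gets -3.
Labs Inc.'s induced payoffs are -8, 0, -3, so Labs Inc. commits to Med. Subgame-perfect outcome: (Med, X) with payoffs (0, 6).
Now find the simultaneous Nash equilibrium.
Labs Inc.'s best replies: X→High; Y→High; Z→High.
Novax's best replies: Low→Y; Med→X; High→Y.
The unique mutual best reply is (High, Y), giving (-3, 9).
Novax earns 6 sequentially versus 9 at the Nash outcome: worse off.

worse off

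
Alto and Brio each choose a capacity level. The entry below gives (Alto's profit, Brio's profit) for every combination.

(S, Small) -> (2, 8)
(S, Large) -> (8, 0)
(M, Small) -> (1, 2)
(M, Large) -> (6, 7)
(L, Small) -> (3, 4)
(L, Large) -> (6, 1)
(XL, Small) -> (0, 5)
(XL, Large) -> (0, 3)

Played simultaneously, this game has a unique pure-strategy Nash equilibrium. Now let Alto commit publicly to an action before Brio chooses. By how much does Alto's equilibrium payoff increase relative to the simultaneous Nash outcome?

Solve by backward induction (Alto leads).
- S → Brio plays Small (best of 8, 0); Alto gets 2.
- M → Brio plays Large (best of 2, 7); Alto gets 6.
- L → Brio plays Small (best of 4, 1); Alto gets 3.
- XL → Brio plays Small (best of 5, 3); Alto gets 0.
Alto's induced payoffs are 2, 6, 3, 0, so Alto commits to M. Subgame-perfect outcome: (M, Large) with payoffs (6, 7).
Under simultaneous play:
Alto's best replies: Small→L; Large→S.
Brio's best replies: S→Small; M→Large; L→Small; XL→Small.
The unique mutual best reply is (L, Small), giving (3, 4).
Alto's commitment gain: 6 − 3 = 3.

3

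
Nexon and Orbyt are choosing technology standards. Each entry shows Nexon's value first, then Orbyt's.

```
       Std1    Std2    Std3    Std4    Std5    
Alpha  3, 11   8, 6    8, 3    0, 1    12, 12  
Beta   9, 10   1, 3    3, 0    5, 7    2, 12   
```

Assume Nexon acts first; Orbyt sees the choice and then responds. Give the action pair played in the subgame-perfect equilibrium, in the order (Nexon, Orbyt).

Orbyt best-responds to each possible Nexon move:
- Alpha → Orbyt plays Std5 (best of 11, 6, 3, 1, 12); Nexon gets 12.
- Beta → Orbyt plays Std5 (best of 10, 3, 0, 7, 12); Nexon gets 2.
Among 12, 2, the best is 12 at Alpha. Subgame-perfect outcome: (Alpha, Std5) with payoffs (12, 12).

(Alpha, Std5)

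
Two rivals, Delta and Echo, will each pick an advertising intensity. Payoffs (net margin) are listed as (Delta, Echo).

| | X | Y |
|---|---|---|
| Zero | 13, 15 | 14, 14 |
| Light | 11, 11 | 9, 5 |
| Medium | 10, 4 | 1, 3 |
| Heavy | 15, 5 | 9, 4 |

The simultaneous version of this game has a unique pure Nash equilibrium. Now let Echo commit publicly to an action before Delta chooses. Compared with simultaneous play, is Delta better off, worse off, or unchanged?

worse off

Solve by backward induction (Echo leads).
- X → Delta plays Heavy (best of 13, 11, 10, 15); Echo gets 5.
- Y → Delta plays Zero (best of 14, 9, 1, 9); Echo gets 14.
Among 5, 14, the best is 14 at Y. Subgame-perfect outcome: (Zero, Y) with payoffs (14, 14).
Under simultaneous play:
Delta's best replies: X→Heavy; Y→Zero.
Echo's best replies: Zero→X; Light→X; Medium→X; Heavy→X.
The unique mutual best reply is (Heavy, X), giving (15, 5).
Delta earns 14 sequentially versus 15 at the Nash outcome: worse off.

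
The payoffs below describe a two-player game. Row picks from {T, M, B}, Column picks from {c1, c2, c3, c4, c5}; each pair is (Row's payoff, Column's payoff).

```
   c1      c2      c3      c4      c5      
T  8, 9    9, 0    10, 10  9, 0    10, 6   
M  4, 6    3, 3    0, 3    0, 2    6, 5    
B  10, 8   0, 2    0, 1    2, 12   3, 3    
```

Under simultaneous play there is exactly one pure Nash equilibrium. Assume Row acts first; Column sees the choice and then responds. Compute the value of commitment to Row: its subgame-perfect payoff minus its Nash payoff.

0

Solve by backward induction (Row leads).
- T: BR = c3, leader payoff 10.
- M: BR = c1, leader payoff 4.
- B: BR = c4, leader payoff 2.
Among 10, 4, 2, the best is 10 at T. Subgame-perfect outcome: (T, c3) with payoffs (10, 10).
For the simultaneous game, intersect best replies.
Row's best replies: c1→B; c2→T; c3→T; c4→T; c5→T.
Column's best replies: T→c3; M→c1; B→c4.
The unique mutual best reply is (T, c3), giving (10, 10).
Row's commitment gain: 10 − 10 = 0.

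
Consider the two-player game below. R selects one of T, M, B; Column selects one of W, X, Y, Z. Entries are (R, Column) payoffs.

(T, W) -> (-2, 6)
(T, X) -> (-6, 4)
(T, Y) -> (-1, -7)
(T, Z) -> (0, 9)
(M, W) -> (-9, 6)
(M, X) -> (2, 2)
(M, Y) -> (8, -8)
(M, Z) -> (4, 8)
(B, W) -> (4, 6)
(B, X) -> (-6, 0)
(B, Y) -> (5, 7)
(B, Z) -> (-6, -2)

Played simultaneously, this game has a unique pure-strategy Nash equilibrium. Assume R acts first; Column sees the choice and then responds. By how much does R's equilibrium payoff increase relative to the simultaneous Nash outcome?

Solve by backward induction (R leads).
- T: Column compares 6, 4, -7, 9 and picks Z; R would get 0.
- M: Column compares 6, 2, -8, 8 and picks Z; R would get 4.
- B: Column compares 6, 0, 7, -2 and picks Y; R would get 5.
Among 0, 4, 5, the best is 5 at B. Subgame-perfect outcome: (B, Y) with payoffs (5, 7).
Now find the simultaneous Nash equilibrium.
R's best replies: W→B; X→M; Y→M; Z→M.
Column's best replies: T→Z; M→Z; B→Y.
Only (M, Z) has each player best-responding; Nash payoffs (4, 8).
R's commitment gain: 5 − 4 = 1.

1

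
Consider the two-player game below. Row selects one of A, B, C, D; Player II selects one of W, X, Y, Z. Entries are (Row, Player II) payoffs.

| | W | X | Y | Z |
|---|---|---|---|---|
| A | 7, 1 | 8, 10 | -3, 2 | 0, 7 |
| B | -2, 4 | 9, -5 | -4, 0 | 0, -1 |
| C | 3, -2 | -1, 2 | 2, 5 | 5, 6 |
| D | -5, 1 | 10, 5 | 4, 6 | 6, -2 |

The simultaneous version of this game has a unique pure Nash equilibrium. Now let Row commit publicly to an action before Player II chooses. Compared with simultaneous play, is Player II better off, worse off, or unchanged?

Work backward from Player II's decision.
- A → Player II plays X (best of 1, 10, 2, 7); Row gets 8.
- B → Player II plays W (best of 4, -5, 0, -1); Row gets -2.
- C → Player II plays Z (best of -2, 2, 5, 6); Row gets 5.
- D → Player II plays Y (best of 1, 5, 6, -2); Row gets 4.
Maximizing over 8, -2, 5, 4, Row chooses A. Subgame-perfect outcome: (A, X) with payoffs (8, 10).
For the simultaneous game, intersect best replies.
Row's best replies: W→A; X→D; Y→D; Z→D.
Player II's best replies: A→X; B→W; C→Z; D→Y.
The unique mutual best reply is (D, Y), giving (4, 6).
Player II earns 10 sequentially versus 6 at the Nash outcome: better off.

better off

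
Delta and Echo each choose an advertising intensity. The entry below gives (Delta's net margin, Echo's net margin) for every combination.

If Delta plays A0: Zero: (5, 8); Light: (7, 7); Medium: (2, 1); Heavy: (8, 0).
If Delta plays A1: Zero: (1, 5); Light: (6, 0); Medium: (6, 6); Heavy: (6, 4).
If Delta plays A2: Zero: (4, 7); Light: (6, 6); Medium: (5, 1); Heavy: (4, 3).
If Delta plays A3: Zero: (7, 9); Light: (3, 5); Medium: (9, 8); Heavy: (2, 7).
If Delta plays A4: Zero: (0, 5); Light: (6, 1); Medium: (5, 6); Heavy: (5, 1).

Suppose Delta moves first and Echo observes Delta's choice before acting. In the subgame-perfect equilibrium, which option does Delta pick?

A3

Work backward from Echo's decision.
- A0 → Echo plays Zero (best of 8, 7, 1, 0); Delta gets 5.
- A1 → Echo plays Medium (best of 5, 0, 6, 4); Delta gets 6.
- A2 → Echo plays Zero (best of 7, 6, 1, 3); Delta gets 4.
- A3 → Echo plays Zero (best of 9, 5, 8, 7); Delta gets 7.
- A4 → Echo plays Medium (best of 5, 1, 6, 1); Delta gets 5.
Among 5, 6, 4, 7, 5, the best is 7 at A3. Subgame-perfect outcome: (A3, Zero) with payoffs (7, 9).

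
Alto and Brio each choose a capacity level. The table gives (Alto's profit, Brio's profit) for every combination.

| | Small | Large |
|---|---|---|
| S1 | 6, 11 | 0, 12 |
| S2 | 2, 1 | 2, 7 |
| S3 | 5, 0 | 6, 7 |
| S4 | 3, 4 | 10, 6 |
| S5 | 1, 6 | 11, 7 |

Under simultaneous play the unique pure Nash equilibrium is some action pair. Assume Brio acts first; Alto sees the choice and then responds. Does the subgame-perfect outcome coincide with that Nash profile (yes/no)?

Alto best-responds to each possible Brio move:
- Small: BR = S1, leader payoff 11.
- Large: BR = S5, leader payoff 7.
Brio's induced payoffs are 11, 7, so Brio commits to Small. Subgame-perfect outcome: (S1, Small) with payoffs (6, 11).
For the simultaneous game, intersect best replies.
Alto's best replies: Small→S1; Large→S5.
Brio's best replies: S1→Large; S2→Large; S3→Large; S4→Large; S5→Large.
The unique mutual best reply is (S5, Large), giving (11, 7).
Sequential outcome (S1, Small) differs from the Nash profile (S5, Large).

no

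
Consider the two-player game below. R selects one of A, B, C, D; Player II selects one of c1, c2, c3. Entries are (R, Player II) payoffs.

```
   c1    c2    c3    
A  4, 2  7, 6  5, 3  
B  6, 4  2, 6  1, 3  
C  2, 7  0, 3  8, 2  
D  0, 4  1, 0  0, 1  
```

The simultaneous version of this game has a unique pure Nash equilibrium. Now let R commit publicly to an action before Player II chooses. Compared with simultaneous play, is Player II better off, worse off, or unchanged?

Solve by backward induction (R leads).
- A: BR = c2, leader payoff 7.
- B: BR = c2, leader payoff 2.
- C: BR = c1, leader payoff 2.
- D: BR = c1, leader payoff 0.
Maximizing over 7, 2, 2, 0, R chooses A. Subgame-perfect outcome: (A, c2) with payoffs (7, 6).
For the simultaneous game, intersect best replies.
R's best replies: c1→B; c2→A; c3→C.
Player II's best replies: A→c2; B→c2; C→c1; D→c1.
The unique mutual best reply is (A, c2), giving (7, 6).
Player II earns 6 sequentially versus 6 at the Nash outcome: unchanged.

unchanged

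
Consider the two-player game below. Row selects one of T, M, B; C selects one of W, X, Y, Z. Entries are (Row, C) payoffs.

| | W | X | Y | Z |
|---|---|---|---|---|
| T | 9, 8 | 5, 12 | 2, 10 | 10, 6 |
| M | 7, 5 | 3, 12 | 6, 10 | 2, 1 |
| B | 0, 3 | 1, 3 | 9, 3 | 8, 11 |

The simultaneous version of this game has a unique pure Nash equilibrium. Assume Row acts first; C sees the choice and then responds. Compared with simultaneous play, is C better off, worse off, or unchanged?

Backward induction with Row moving first.
- T → C plays X (best of 8, 12, 10, 6); Row gets 5.
- M → C plays X (best of 5, 12, 10, 1); Row gets 3.
- B → C plays Z (best of 3, 3, 3, 11); Row gets 8.
Maximizing over 5, 3, 8, Row chooses B. Subgame-perfect outcome: (B, Z) with payoffs (8, 11).
For the simultaneous game, intersect best replies.
Row's best replies: W→T; X→T; Y→B; Z→T.
C's best replies: T→X; M→X; B→Z.
Only (T, X) has each player best-responding; Nash payoffs (5, 12).
C earns 11 sequentially versus 12 at the Nash outcome: worse off.

worse off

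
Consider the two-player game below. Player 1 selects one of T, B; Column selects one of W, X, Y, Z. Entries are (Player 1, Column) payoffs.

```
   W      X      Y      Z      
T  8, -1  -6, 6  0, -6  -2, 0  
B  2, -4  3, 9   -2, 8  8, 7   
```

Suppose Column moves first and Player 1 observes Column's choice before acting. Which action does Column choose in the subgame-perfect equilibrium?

Backward induction with Column moving first.
- W: Player 1 compares 8, 2 and picks T; Column would get -1.
- X: Player 1 compares -6, 3 and picks B; Column would get 9.
- Y: Player 1 compares 0, -2 and picks T; Column would get -6.
- Z: Player 1 compares -2, 8 and picks B; Column would get 7.
Among -1, 9, -6, 7, the best is 9 at X. Subgame-perfect outcome: (B, X) with payoffs (3, 9).

X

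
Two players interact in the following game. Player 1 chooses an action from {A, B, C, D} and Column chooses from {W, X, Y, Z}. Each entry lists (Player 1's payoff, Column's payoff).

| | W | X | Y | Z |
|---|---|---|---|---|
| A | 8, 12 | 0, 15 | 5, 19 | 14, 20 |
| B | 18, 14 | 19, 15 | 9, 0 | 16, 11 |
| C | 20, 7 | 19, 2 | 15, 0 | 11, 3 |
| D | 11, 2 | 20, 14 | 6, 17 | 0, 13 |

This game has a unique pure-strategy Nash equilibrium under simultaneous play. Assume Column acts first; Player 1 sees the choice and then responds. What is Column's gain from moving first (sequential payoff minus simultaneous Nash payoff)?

Work backward from Player 1's decision.
- W: BR = C, leader payoff 7.
- X: BR = D, leader payoff 14.
- Y: BR = C, leader payoff 0.
- Z: BR = B, leader payoff 11.
Column's induced payoffs are 7, 14, 0, 11, so Column commits to X. Subgame-perfect outcome: (D, X) with payoffs (20, 14).
Under simultaneous play:
Player 1's best replies: W→C; X→D; Y→C; Z→B.
Column's best replies: A→Z; B→X; C→W; D→Y.
The unique mutual best reply is (C, W), giving (20, 7).
Column's commitment gain: 14 − 7 = 7.

7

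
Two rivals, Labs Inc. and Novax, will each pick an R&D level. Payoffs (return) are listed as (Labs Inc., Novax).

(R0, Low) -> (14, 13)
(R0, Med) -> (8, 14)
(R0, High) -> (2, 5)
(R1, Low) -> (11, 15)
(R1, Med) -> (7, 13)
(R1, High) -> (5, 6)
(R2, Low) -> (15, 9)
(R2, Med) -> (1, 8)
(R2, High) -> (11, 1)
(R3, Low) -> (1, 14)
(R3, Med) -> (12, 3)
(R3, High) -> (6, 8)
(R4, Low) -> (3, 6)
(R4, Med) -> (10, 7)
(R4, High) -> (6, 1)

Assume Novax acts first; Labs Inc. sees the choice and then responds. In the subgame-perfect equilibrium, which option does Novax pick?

Labs Inc. best-responds to each possible Novax move:
- Low: Labs Inc. compares 14, 11, 15, 1, 3 and picks R2; Novax would get 9.
- Med: Labs Inc. compares 8, 7, 1, 12, 10 and picks R3; Novax would get 3.
- High: Labs Inc. compares 2, 5, 11, 6, 6 and picks R2; Novax would get 1.
Maximizing over 9, 3, 1, Novax chooses Low. Subgame-perfect outcome: (R2, Low) with payoffs (15, 9).

Low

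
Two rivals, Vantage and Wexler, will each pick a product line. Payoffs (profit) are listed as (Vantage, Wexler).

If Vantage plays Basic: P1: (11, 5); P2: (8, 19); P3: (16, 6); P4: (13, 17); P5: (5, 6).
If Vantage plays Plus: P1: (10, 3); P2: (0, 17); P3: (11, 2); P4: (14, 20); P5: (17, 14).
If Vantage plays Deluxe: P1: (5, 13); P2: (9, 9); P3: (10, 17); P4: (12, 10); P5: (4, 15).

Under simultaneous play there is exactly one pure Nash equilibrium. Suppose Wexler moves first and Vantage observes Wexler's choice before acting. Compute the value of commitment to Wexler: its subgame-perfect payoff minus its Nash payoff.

0

Backward induction with Wexler moving first.
- P1 → Vantage plays Basic (best of 11, 10, 5); Wexler gets 5.
- P2 → Vantage plays Deluxe (best of 8, 0, 9); Wexler gets 9.
- P3 → Vantage plays Basic (best of 16, 11, 10); Wexler gets 6.
- P4 → Vantage plays Plus (best of 13, 14, 12); Wexler gets 20.
- P5 → Vantage plays Plus (best of 5, 17, 4); Wexler gets 14.
Maximizing over 5, 9, 6, 20, 14, Wexler chooses P4. Subgame-perfect outcome: (Plus, P4) with payoffs (14, 20).
For the simultaneous game, intersect best replies.
Vantage's best replies: P1→Basic; P2→Deluxe; P3→Basic; P4→Plus; P5→Plus.
Wexler's best replies: Basic→P2; Plus→P4; Deluxe→P3.
Only (Plus, P4) has each player best-responding; Nash payoffs (14, 20).
Wexler's commitment gain: 20 − 20 = 0.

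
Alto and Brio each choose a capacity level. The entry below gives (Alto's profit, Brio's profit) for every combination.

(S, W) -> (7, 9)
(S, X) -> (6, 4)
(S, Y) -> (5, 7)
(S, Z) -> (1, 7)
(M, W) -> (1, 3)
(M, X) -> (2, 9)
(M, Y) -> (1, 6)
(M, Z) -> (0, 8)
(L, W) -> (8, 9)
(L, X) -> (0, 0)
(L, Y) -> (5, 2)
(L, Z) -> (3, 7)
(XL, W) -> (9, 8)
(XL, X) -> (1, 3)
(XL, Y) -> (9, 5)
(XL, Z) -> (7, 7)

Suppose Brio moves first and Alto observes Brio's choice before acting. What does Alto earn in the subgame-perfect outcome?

Solve by backward induction (Brio leads).
- W → Alto plays XL (best of 7, 1, 8, 9); Brio gets 8.
- X → Alto plays S (best of 6, 2, 0, 1); Brio gets 4.
- Y → Alto plays XL (best of 5, 1, 5, 9); Brio gets 5.
- Z → Alto plays XL (best of 1, 0, 3, 7); Brio gets 7.
Among 8, 4, 5, 7, the best is 8 at W. Subgame-perfect outcome: (XL, W) with payoffs (9, 8).

9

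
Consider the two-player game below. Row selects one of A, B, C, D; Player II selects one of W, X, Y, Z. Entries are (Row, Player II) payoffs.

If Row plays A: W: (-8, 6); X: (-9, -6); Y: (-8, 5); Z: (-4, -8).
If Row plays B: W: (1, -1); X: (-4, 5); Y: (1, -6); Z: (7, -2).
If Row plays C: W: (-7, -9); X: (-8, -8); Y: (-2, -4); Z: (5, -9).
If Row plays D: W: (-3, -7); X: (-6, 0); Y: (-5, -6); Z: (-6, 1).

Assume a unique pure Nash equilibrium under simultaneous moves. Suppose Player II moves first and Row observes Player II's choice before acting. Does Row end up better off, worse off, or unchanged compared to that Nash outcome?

unchanged

Row best-responds to each possible Player II move:
- W: BR = B, leader payoff -1.
- X: BR = B, leader payoff 5.
- Y: BR = B, leader payoff -6.
- Z: BR = B, leader payoff -2.
Maximizing over -1, 5, -6, -2, Player II chooses X. Subgame-perfect outcome: (B, X) with payoffs (-4, 5).
For the simultaneous game, intersect best replies.
Row's best replies: W→B; X→B; Y→B; Z→B.
Player II's best replies: A→W; B→X; C→Y; D→Z.
Only (B, X) has each player best-responding; Nash payoffs (-4, 5).
Row earns -4 sequentially versus -4 at the Nash outcome: unchanged.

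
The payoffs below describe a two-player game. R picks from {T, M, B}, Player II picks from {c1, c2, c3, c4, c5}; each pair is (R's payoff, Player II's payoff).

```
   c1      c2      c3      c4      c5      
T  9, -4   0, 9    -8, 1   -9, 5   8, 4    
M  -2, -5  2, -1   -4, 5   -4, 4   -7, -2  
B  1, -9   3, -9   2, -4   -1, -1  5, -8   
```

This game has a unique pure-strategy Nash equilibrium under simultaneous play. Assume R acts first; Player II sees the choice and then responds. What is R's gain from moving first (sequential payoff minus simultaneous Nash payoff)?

1

Work backward from Player II's decision.
- T → Player II plays c2 (best of -4, 9, 1, 5, 4); R gets 0.
- M → Player II plays c3 (best of -5, -1, 5, 4, -2); R gets -4.
- B → Player II plays c4 (best of -9, -9, -4, -1, -8); R gets -1.
Among 0, -4, -1, the best is 0 at T. Subgame-perfect outcome: (T, c2) with payoffs (0, 9).
Under simultaneous play:
R's best replies: c1→T; c2→B; c3→B; c4→B; c5→T.
Player II's best replies: T→c2; M→c3; B→c4.
Only (B, c4) has each player best-responding; Nash payoffs (-1, -1).
R's commitment gain: 0 − -1 = 1.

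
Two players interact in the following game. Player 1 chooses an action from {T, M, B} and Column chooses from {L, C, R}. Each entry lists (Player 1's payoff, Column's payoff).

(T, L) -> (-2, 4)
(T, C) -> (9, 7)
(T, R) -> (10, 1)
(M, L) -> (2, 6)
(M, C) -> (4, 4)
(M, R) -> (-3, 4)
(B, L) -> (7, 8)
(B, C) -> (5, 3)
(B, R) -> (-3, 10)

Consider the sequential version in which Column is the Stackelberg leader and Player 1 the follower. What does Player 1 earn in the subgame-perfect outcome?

Backward induction with Column moving first.
- L → Player 1 plays B (best of -2, 2, 7); Column gets 8.
- C → Player 1 plays T (best of 9, 4, 5); Column gets 7.
- R → Player 1 plays T (best of 10, -3, -3); Column gets 1.
Maximizing over 8, 7, 1, Column chooses L. Subgame-perfect outcome: (B, L) with payoffs (7, 8).

7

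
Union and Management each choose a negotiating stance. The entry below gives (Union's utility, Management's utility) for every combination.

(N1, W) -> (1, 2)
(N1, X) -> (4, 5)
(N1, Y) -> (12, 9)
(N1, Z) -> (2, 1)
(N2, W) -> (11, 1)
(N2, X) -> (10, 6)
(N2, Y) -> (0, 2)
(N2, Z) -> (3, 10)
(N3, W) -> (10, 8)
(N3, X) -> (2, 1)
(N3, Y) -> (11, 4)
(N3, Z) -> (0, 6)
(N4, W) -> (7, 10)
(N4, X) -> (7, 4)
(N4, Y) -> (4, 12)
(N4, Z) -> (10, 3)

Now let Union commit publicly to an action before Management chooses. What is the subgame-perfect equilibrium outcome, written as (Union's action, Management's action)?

(N1, Y)

Backward induction with Union moving first.
- N1 → Management plays Y (best of 2, 5, 9, 1); Union gets 12.
- N2 → Management plays Z (best of 1, 6, 2, 10); Union gets 3.
- N3 → Management plays W (best of 8, 1, 4, 6); Union gets 10.
- N4 → Management plays Y (best of 10, 4, 12, 3); Union gets 4.
Union's induced payoffs are 12, 3, 10, 4, so Union commits to N1. Subgame-perfect outcome: (N1, Y) with payoffs (12, 9).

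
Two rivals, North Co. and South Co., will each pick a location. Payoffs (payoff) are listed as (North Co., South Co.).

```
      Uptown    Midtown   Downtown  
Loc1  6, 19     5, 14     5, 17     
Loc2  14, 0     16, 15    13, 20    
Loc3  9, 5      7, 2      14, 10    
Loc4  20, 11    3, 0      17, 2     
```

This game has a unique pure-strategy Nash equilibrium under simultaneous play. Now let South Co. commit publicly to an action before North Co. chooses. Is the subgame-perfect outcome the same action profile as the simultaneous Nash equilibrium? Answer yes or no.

Backward induction with South Co. moving first.
- Uptown → North Co. plays Loc4 (best of 6, 14, 9, 20); South Co. gets 11.
- Midtown → North Co. plays Loc2 (best of 5, 16, 7, 3); South Co. gets 15.
- Downtown → North Co. plays Loc4 (best of 5, 13, 14, 17); South Co. gets 2.
Among 11, 15, 2, the best is 15 at Midtown. Subgame-perfect outcome: (Loc2, Midtown) with payoffs (16, 15).
Now find the simultaneous Nash equilibrium.
North Co.'s best replies: Uptown→Loc4; Midtown→Loc2; Downtown→Loc4.
South Co.'s best replies: Loc1→Uptown; Loc2→Downtown; Loc3→Downtown; Loc4→Uptown.
The unique mutual best reply is (Loc4, Uptown), giving (20, 11).
Sequential outcome (Loc2, Midtown) differs from the Nash profile (Loc4, Uptown).

no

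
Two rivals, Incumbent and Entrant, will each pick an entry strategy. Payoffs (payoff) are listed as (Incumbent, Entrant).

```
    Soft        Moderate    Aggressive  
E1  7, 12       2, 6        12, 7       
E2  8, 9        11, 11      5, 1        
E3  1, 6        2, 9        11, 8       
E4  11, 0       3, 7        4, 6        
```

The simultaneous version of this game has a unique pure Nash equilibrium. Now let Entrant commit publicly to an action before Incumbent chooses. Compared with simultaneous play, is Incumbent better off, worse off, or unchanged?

unchanged

Incumbent best-responds to each possible Entrant move:
- Soft: Incumbent compares 7, 8, 1, 11 and picks E4; Entrant would get 0.
- Moderate: Incumbent compares 2, 11, 2, 3 and picks E2; Entrant would get 11.
- Aggressive: Incumbent compares 12, 5, 11, 4 and picks E1; Entrant would get 7.
Maximizing over 0, 11, 7, Entrant chooses Moderate. Subgame-perfect outcome: (E2, Moderate) with payoffs (11, 11).
For the simultaneous game, intersect best replies.
Incumbent's best replies: Soft→E4; Moderate→E2; Aggressive→E1.
Entrant's best replies: E1→Soft; E2→Moderate; E3→Moderate; E4→Moderate.
The unique mutual best reply is (E2, Moderate), giving (11, 11).
Incumbent earns 11 sequentially versus 11 at the Nash outcome: unchanged.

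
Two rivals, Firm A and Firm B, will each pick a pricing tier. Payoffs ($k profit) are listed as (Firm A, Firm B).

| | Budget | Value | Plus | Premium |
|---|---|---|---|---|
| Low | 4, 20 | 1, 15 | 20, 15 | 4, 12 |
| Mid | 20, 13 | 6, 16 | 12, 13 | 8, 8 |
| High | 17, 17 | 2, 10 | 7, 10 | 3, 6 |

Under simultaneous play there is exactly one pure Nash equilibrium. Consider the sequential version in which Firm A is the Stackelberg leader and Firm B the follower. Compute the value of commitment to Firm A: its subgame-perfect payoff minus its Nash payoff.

11

Backward induction with Firm A moving first.
- Low: BR = Budget, leader payoff 4.
- Mid: BR = Value, leader payoff 6.
- High: BR = Budget, leader payoff 17.
Maximizing over 4, 6, 17, Firm A chooses High. Subgame-perfect outcome: (High, Budget) with payoffs (17, 17).
For the simultaneous game, intersect best replies.
Firm A's best replies: Budget→Mid; Value→Mid; Plus→Low; Premium→Mid.
Firm B's best replies: Low→Budget; Mid→Value; High→Budget.
The unique mutual best reply is (Mid, Value), giving (6, 16).
Firm A's commitment gain: 17 − 6 = 11.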